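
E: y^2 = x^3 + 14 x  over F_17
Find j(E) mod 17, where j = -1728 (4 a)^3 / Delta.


Delta = -16(4 a^3 + 27 b^2) mod 17 = 11
-1728 * (4 a)^3 = -1728 * (4*14)^3 mod 17 = 2
j = 2 * 11^(-1) mod 17 = 11

j = 11 (mod 17)


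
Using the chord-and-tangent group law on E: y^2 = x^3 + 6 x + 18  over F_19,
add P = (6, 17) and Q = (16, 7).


P != Q, so use the chord formula.
s = (y2 - y1) / (x2 - x1) = (9) / (10) mod 19 = 18
x3 = s^2 - x1 - x2 mod 19 = 18^2 - 6 - 16 = 17
y3 = s (x1 - x3) - y1 mod 19 = 18 * (6 - 17) - 17 = 13

P + Q = (17, 13)


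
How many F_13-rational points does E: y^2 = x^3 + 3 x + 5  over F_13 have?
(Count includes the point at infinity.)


For each x in F_13, count y with y^2 = x^3 + 3 x + 5 mod 13:
  x = 1: RHS = 9, y in [3, 10]  -> 2 point(s)
  x = 4: RHS = 3, y in [4, 9]  -> 2 point(s)
  x = 11: RHS = 4, y in [2, 11]  -> 2 point(s)
  x = 12: RHS = 1, y in [1, 12]  -> 2 point(s)
Affine points: 8. Add the point at infinity: total = 9.

#E(F_13) = 9


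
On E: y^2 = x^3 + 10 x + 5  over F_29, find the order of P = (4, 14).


Compute successive multiples of P until we hit O:
  1P = (4, 14)
  2P = (21, 15)
  3P = (3, 27)
  4P = (17, 10)
  5P = (28, 9)
  6P = (27, 21)
  7P = (5, 21)
  8P = (11, 24)
  ... (continuing to 31P)
  31P = O

ord(P) = 31


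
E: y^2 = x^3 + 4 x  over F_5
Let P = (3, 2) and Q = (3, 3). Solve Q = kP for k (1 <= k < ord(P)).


Enumerate multiples of P until we hit Q = (3, 3):
  1P = (3, 2)
  2P = (0, 0)
  3P = (3, 3)
Match found at i = 3.

k = 3


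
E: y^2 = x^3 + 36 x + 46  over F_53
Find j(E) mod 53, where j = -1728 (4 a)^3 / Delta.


Delta = -16(4 a^3 + 27 b^2) mod 53 = 15
-1728 * (4 a)^3 = -1728 * (4*36)^3 mod 53 = 39
j = 39 * 15^(-1) mod 53 = 45

j = 45 (mod 53)


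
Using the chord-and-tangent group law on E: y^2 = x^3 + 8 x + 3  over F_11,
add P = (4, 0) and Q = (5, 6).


P != Q, so use the chord formula.
s = (y2 - y1) / (x2 - x1) = (6) / (1) mod 11 = 6
x3 = s^2 - x1 - x2 mod 11 = 6^2 - 4 - 5 = 5
y3 = s (x1 - x3) - y1 mod 11 = 6 * (4 - 5) - 0 = 5

P + Q = (5, 5)


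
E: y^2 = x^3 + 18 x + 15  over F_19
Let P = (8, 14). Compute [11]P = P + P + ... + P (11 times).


k = 11 = 1011_2 (binary, LSB first: 1101)
Double-and-add from P = (8, 14):
  bit 0 = 1: acc = O + (8, 14) = (8, 14)
  bit 1 = 1: acc = (8, 14) + (7, 3) = (11, 10)
  bit 2 = 0: acc unchanged = (11, 10)
  bit 3 = 1: acc = (11, 10) + (14, 16) = (17, 16)

11P = (17, 16)


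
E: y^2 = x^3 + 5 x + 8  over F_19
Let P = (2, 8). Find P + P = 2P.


Doubling: s = (3 x1^2 + a) / (2 y1)
s = (3*2^2 + 5) / (2*8) mod 19 = 7
x3 = s^2 - 2 x1 mod 19 = 7^2 - 2*2 = 7
y3 = s (x1 - x3) - y1 mod 19 = 7 * (2 - 7) - 8 = 14

2P = (7, 14)


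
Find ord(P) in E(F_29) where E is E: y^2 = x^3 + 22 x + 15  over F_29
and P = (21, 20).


Compute successive multiples of P until we hit O:
  1P = (21, 20)
  2P = (17, 13)
  3P = (14, 14)
  4P = (19, 19)
  5P = (11, 14)
  6P = (2, 3)
  7P = (26, 3)
  8P = (4, 15)
  ... (continuing to 27P)
  27P = O

ord(P) = 27


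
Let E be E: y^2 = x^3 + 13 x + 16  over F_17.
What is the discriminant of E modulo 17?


4 a^3 + 27 b^2 = 4*13^3 + 27*16^2 = 8788 + 6912 = 15700
Delta = -16 * (15700) = -251200
Delta mod 17 = 9

Delta = 9 (mod 17)


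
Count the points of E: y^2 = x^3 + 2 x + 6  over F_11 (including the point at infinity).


For each x in F_11, count y with y^2 = x^3 + 2 x + 6 mod 11:
  x = 1: RHS = 9, y in [3, 8]  -> 2 point(s)
  x = 4: RHS = 1, y in [1, 10]  -> 2 point(s)
  x = 5: RHS = 9, y in [3, 8]  -> 2 point(s)
  x = 6: RHS = 3, y in [5, 6]  -> 2 point(s)
  x = 7: RHS = 0, y in [0]  -> 1 point(s)
  x = 9: RHS = 5, y in [4, 7]  -> 2 point(s)
  x = 10: RHS = 3, y in [5, 6]  -> 2 point(s)
Affine points: 13. Add the point at infinity: total = 14.

#E(F_11) = 14


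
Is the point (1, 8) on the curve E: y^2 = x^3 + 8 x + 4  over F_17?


Check whether y^2 = x^3 + 8 x + 4 (mod 17) for (x, y) = (1, 8).
LHS: y^2 = 8^2 mod 17 = 13
RHS: x^3 + 8 x + 4 = 1^3 + 8*1 + 4 mod 17 = 13
LHS = RHS

Yes, on the curve


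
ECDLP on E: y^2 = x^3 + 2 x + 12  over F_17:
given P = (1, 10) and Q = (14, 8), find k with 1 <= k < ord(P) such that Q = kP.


Enumerate multiples of P until we hit Q = (14, 8):
  1P = (1, 10)
  2P = (14, 8)
Match found at i = 2.

k = 2


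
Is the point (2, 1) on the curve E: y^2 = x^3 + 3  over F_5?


Check whether y^2 = x^3 + 0 x + 3 (mod 5) for (x, y) = (2, 1).
LHS: y^2 = 1^2 mod 5 = 1
RHS: x^3 + 0 x + 3 = 2^3 + 0*2 + 3 mod 5 = 1
LHS = RHS

Yes, on the curve


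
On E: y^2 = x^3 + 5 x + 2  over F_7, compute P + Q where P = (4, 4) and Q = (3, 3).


P != Q, so use the chord formula.
s = (y2 - y1) / (x2 - x1) = (6) / (6) mod 7 = 1
x3 = s^2 - x1 - x2 mod 7 = 1^2 - 4 - 3 = 1
y3 = s (x1 - x3) - y1 mod 7 = 1 * (4 - 1) - 4 = 6

P + Q = (1, 6)


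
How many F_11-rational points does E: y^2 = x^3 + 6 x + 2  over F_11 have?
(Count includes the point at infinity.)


For each x in F_11, count y with y^2 = x^3 + 6 x + 2 mod 11:
  x = 1: RHS = 9, y in [3, 8]  -> 2 point(s)
  x = 2: RHS = 0, y in [0]  -> 1 point(s)
  x = 3: RHS = 3, y in [5, 6]  -> 2 point(s)
  x = 5: RHS = 3, y in [5, 6]  -> 2 point(s)
  x = 6: RHS = 1, y in [1, 10]  -> 2 point(s)
  x = 8: RHS = 1, y in [1, 10]  -> 2 point(s)
  x = 9: RHS = 4, y in [2, 9]  -> 2 point(s)
Affine points: 13. Add the point at infinity: total = 14.

#E(F_11) = 14


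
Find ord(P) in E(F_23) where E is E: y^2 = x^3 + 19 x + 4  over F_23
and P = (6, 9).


Compute successive multiples of P until we hit O:
  1P = (6, 9)
  2P = (14, 1)
  3P = (4, 12)
  4P = (21, 2)
  5P = (0, 2)
  6P = (19, 18)
  7P = (11, 7)
  8P = (8, 1)
  ... (continuing to 23P)
  23P = O

ord(P) = 23


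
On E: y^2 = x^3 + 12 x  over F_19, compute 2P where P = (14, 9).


Doubling: s = (3 x1^2 + a) / (2 y1)
s = (3*14^2 + 12) / (2*9) mod 19 = 8
x3 = s^2 - 2 x1 mod 19 = 8^2 - 2*14 = 17
y3 = s (x1 - x3) - y1 mod 19 = 8 * (14 - 17) - 9 = 5

2P = (17, 5)


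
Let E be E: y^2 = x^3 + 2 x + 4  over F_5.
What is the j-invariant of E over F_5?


Delta = -16(4 a^3 + 27 b^2) mod 5 = 1
-1728 * (4 a)^3 = -1728 * (4*2)^3 mod 5 = 4
j = 4 * 1^(-1) mod 5 = 4

j = 4 (mod 5)


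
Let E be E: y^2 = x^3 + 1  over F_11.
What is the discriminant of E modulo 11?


4 a^3 + 27 b^2 = 4*0^3 + 27*1^2 = 0 + 27 = 27
Delta = -16 * (27) = -432
Delta mod 11 = 8

Delta = 8 (mod 11)


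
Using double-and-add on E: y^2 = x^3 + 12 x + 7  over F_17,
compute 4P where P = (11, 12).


k = 4 = 100_2 (binary, LSB first: 001)
Double-and-add from P = (11, 12):
  bit 0 = 0: acc unchanged = O
  bit 1 = 0: acc unchanged = O
  bit 2 = 1: acc = O + (12, 14) = (12, 14)

4P = (12, 14)


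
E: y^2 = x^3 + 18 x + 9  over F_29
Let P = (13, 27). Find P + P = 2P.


Doubling: s = (3 x1^2 + a) / (2 y1)
s = (3*13^2 + 18) / (2*27) mod 29 = 21
x3 = s^2 - 2 x1 mod 29 = 21^2 - 2*13 = 9
y3 = s (x1 - x3) - y1 mod 29 = 21 * (13 - 9) - 27 = 28

2P = (9, 28)


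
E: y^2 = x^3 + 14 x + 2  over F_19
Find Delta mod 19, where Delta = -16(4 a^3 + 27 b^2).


4 a^3 + 27 b^2 = 4*14^3 + 27*2^2 = 10976 + 108 = 11084
Delta = -16 * (11084) = -177344
Delta mod 19 = 2

Delta = 2 (mod 19)


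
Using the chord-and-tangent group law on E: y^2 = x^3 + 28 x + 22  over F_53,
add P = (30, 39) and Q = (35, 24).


P != Q, so use the chord formula.
s = (y2 - y1) / (x2 - x1) = (38) / (5) mod 53 = 50
x3 = s^2 - x1 - x2 mod 53 = 50^2 - 30 - 35 = 50
y3 = s (x1 - x3) - y1 mod 53 = 50 * (30 - 50) - 39 = 21

P + Q = (50, 21)


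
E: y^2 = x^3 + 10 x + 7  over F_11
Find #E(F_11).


For each x in F_11, count y with y^2 = x^3 + 10 x + 7 mod 11:
  x = 3: RHS = 9, y in [3, 8]  -> 2 point(s)
  x = 4: RHS = 1, y in [1, 10]  -> 2 point(s)
  x = 8: RHS = 5, y in [4, 7]  -> 2 point(s)
  x = 9: RHS = 1, y in [1, 10]  -> 2 point(s)
Affine points: 8. Add the point at infinity: total = 9.

#E(F_11) = 9


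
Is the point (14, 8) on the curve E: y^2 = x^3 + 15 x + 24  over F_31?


Check whether y^2 = x^3 + 15 x + 24 (mod 31) for (x, y) = (14, 8).
LHS: y^2 = 8^2 mod 31 = 2
RHS: x^3 + 15 x + 24 = 14^3 + 15*14 + 24 mod 31 = 2
LHS = RHS

Yes, on the curve


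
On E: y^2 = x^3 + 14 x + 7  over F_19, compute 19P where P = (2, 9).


k = 19 = 10011_2 (binary, LSB first: 11001)
Double-and-add from P = (2, 9):
  bit 0 = 1: acc = O + (2, 9) = (2, 9)
  bit 1 = 1: acc = (2, 9) + (7, 7) = (17, 16)
  bit 2 = 0: acc unchanged = (17, 16)
  bit 3 = 0: acc unchanged = (17, 16)
  bit 4 = 1: acc = (17, 16) + (8, 17) = (17, 3)

19P = (17, 3)


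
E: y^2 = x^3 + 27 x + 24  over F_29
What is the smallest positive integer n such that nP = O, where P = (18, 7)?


Compute successive multiples of P until we hit O:
  1P = (18, 7)
  2P = (2, 12)
  3P = (4, 14)
  4P = (0, 13)
  5P = (24, 24)
  6P = (20, 26)
  7P = (16, 12)
  8P = (23, 20)
  ... (continuing to 39P)
  39P = O

ord(P) = 39


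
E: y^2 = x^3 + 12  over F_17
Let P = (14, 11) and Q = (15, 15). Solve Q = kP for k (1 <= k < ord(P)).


Enumerate multiples of P until we hit Q = (15, 15):
  1P = (14, 11)
  2P = (10, 14)
  3P = (1, 9)
  4P = (15, 15)
Match found at i = 4.

k = 4


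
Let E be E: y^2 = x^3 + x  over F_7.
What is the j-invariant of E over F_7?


Delta = -16(4 a^3 + 27 b^2) mod 7 = 6
-1728 * (4 a)^3 = -1728 * (4*1)^3 mod 7 = 1
j = 1 * 6^(-1) mod 7 = 6

j = 6 (mod 7)


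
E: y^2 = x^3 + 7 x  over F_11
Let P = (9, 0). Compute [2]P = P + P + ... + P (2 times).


k = 2 = 10_2 (binary, LSB first: 01)
Double-and-add from P = (9, 0):
  bit 0 = 0: acc unchanged = O
  bit 1 = 1: acc = O + O = O

2P = O


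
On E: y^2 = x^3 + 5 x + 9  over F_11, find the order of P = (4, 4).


Compute successive multiples of P until we hit O:
  1P = (4, 4)
  2P = (1, 9)
  3P = (10, 6)
  4P = (2, 4)
  5P = (5, 7)
  6P = (0, 8)
  7P = (8, 0)
  8P = (0, 3)
  ... (continuing to 14P)
  14P = O

ord(P) = 14


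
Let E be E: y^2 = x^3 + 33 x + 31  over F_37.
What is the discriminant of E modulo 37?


4 a^3 + 27 b^2 = 4*33^3 + 27*31^2 = 143748 + 25947 = 169695
Delta = -16 * (169695) = -2715120
Delta mod 37 = 14

Delta = 14 (mod 37)


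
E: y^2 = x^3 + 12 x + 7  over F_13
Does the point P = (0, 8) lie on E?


Check whether y^2 = x^3 + 12 x + 7 (mod 13) for (x, y) = (0, 8).
LHS: y^2 = 8^2 mod 13 = 12
RHS: x^3 + 12 x + 7 = 0^3 + 12*0 + 7 mod 13 = 7
LHS != RHS

No, not on the curve


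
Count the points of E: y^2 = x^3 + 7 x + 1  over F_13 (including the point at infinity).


For each x in F_13, count y with y^2 = x^3 + 7 x + 1 mod 13:
  x = 0: RHS = 1, y in [1, 12]  -> 2 point(s)
  x = 1: RHS = 9, y in [3, 10]  -> 2 point(s)
  x = 2: RHS = 10, y in [6, 7]  -> 2 point(s)
  x = 3: RHS = 10, y in [6, 7]  -> 2 point(s)
  x = 6: RHS = 12, y in [5, 8]  -> 2 point(s)
  x = 7: RHS = 3, y in [4, 9]  -> 2 point(s)
  x = 8: RHS = 10, y in [6, 7]  -> 2 point(s)
  x = 9: RHS = 0, y in [0]  -> 1 point(s)
Affine points: 15. Add the point at infinity: total = 16.

#E(F_13) = 16


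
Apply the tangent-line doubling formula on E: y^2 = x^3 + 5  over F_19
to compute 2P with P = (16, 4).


Doubling: s = (3 x1^2 + a) / (2 y1)
s = (3*16^2 + 0) / (2*4) mod 19 = 1
x3 = s^2 - 2 x1 mod 19 = 1^2 - 2*16 = 7
y3 = s (x1 - x3) - y1 mod 19 = 1 * (16 - 7) - 4 = 5

2P = (7, 5)


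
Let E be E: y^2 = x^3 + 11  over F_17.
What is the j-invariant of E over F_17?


Delta = -16(4 a^3 + 27 b^2) mod 17 = 3
-1728 * (4 a)^3 = -1728 * (4*0)^3 mod 17 = 0
j = 0 * 3^(-1) mod 17 = 0

j = 0 (mod 17)


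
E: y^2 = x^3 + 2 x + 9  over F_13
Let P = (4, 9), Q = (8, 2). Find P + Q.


P != Q, so use the chord formula.
s = (y2 - y1) / (x2 - x1) = (6) / (4) mod 13 = 8
x3 = s^2 - x1 - x2 mod 13 = 8^2 - 4 - 8 = 0
y3 = s (x1 - x3) - y1 mod 13 = 8 * (4 - 0) - 9 = 10

P + Q = (0, 10)


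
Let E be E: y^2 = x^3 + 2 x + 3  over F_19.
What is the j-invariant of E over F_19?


Delta = -16(4 a^3 + 27 b^2) mod 19 = 8
-1728 * (4 a)^3 = -1728 * (4*2)^3 mod 19 = 18
j = 18 * 8^(-1) mod 19 = 7

j = 7 (mod 19)


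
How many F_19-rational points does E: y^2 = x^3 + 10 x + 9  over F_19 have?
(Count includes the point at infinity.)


For each x in F_19, count y with y^2 = x^3 + 10 x + 9 mod 19:
  x = 0: RHS = 9, y in [3, 16]  -> 2 point(s)
  x = 1: RHS = 1, y in [1, 18]  -> 2 point(s)
  x = 3: RHS = 9, y in [3, 16]  -> 2 point(s)
  x = 6: RHS = 0, y in [0]  -> 1 point(s)
  x = 7: RHS = 4, y in [2, 17]  -> 2 point(s)
  x = 9: RHS = 11, y in [7, 12]  -> 2 point(s)
  x = 10: RHS = 7, y in [8, 11]  -> 2 point(s)
  x = 11: RHS = 6, y in [5, 14]  -> 2 point(s)
  x = 14: RHS = 5, y in [9, 10]  -> 2 point(s)
  x = 15: RHS = 0, y in [0]  -> 1 point(s)
  x = 16: RHS = 9, y in [3, 16]  -> 2 point(s)
  x = 17: RHS = 0, y in [0]  -> 1 point(s)
  x = 18: RHS = 17, y in [6, 13]  -> 2 point(s)
Affine points: 23. Add the point at infinity: total = 24.

#E(F_19) = 24


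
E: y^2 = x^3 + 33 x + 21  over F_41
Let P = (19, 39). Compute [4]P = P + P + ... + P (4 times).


k = 4 = 100_2 (binary, LSB first: 001)
Double-and-add from P = (19, 39):
  bit 0 = 0: acc unchanged = O
  bit 1 = 0: acc unchanged = O
  bit 2 = 1: acc = O + (34, 29) = (34, 29)

4P = (34, 29)


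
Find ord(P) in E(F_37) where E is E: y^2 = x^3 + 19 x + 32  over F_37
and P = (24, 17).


Compute successive multiples of P until we hit O:
  1P = (24, 17)
  2P = (29, 21)
  3P = (32, 21)
  4P = (9, 9)
  5P = (13, 16)
  6P = (26, 3)
  7P = (36, 30)
  8P = (18, 8)
  ... (continuing to 18P)
  18P = O

ord(P) = 18


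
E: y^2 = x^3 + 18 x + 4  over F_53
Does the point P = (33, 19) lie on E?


Check whether y^2 = x^3 + 18 x + 4 (mod 53) for (x, y) = (33, 19).
LHS: y^2 = 19^2 mod 53 = 43
RHS: x^3 + 18 x + 4 = 33^3 + 18*33 + 4 mod 53 = 18
LHS != RHS

No, not on the curve


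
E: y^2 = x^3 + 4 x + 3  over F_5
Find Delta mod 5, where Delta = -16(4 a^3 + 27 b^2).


4 a^3 + 27 b^2 = 4*4^3 + 27*3^2 = 256 + 243 = 499
Delta = -16 * (499) = -7984
Delta mod 5 = 1

Delta = 1 (mod 5)


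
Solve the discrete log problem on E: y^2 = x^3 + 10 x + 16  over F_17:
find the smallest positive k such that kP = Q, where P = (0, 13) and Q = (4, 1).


Enumerate multiples of P until we hit Q = (4, 1):
  1P = (0, 13)
  2P = (9, 11)
  3P = (7, 15)
  4P = (8, 9)
  5P = (5, 15)
  6P = (4, 16)
  7P = (4, 1)
Match found at i = 7.

k = 7


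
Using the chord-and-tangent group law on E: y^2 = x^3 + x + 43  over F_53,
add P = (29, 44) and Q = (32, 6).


P != Q, so use the chord formula.
s = (y2 - y1) / (x2 - x1) = (15) / (3) mod 53 = 5
x3 = s^2 - x1 - x2 mod 53 = 5^2 - 29 - 32 = 17
y3 = s (x1 - x3) - y1 mod 53 = 5 * (29 - 17) - 44 = 16

P + Q = (17, 16)


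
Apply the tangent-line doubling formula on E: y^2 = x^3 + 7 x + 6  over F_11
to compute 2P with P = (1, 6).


Doubling: s = (3 x1^2 + a) / (2 y1)
s = (3*1^2 + 7) / (2*6) mod 11 = 10
x3 = s^2 - 2 x1 mod 11 = 10^2 - 2*1 = 10
y3 = s (x1 - x3) - y1 mod 11 = 10 * (1 - 10) - 6 = 3

2P = (10, 3)


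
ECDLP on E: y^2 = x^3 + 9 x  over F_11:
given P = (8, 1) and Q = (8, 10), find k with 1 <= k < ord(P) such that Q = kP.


Enumerate multiples of P until we hit Q = (8, 10):
  1P = (8, 1)
  2P = (0, 0)
  3P = (8, 10)
Match found at i = 3.

k = 3


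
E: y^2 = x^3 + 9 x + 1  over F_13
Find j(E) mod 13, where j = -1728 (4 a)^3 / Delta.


Delta = -16(4 a^3 + 27 b^2) mod 13 = 11
-1728 * (4 a)^3 = -1728 * (4*9)^3 mod 13 = 12
j = 12 * 11^(-1) mod 13 = 7

j = 7 (mod 13)


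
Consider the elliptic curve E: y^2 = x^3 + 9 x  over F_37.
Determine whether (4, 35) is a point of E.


Check whether y^2 = x^3 + 9 x + 0 (mod 37) for (x, y) = (4, 35).
LHS: y^2 = 35^2 mod 37 = 4
RHS: x^3 + 9 x + 0 = 4^3 + 9*4 + 0 mod 37 = 26
LHS != RHS

No, not on the curve


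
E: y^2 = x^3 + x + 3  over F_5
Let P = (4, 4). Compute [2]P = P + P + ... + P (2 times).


k = 2 = 10_2 (binary, LSB first: 01)
Double-and-add from P = (4, 4):
  bit 0 = 0: acc unchanged = O
  bit 1 = 1: acc = O + (1, 0) = (1, 0)

2P = (1, 0)


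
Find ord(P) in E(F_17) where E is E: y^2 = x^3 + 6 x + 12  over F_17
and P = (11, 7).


Compute successive multiples of P until we hit O:
  1P = (11, 7)
  2P = (11, 10)
  3P = O

ord(P) = 3


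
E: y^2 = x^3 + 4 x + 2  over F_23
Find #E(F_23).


For each x in F_23, count y with y^2 = x^3 + 4 x + 2 mod 23:
  x = 0: RHS = 2, y in [5, 18]  -> 2 point(s)
  x = 2: RHS = 18, y in [8, 15]  -> 2 point(s)
  x = 3: RHS = 18, y in [8, 15]  -> 2 point(s)
  x = 4: RHS = 13, y in [6, 17]  -> 2 point(s)
  x = 5: RHS = 9, y in [3, 20]  -> 2 point(s)
  x = 6: RHS = 12, y in [9, 14]  -> 2 point(s)
  x = 9: RHS = 8, y in [10, 13]  -> 2 point(s)
  x = 18: RHS = 18, y in [8, 15]  -> 2 point(s)
  x = 20: RHS = 9, y in [3, 20]  -> 2 point(s)
  x = 21: RHS = 9, y in [3, 20]  -> 2 point(s)
Affine points: 20. Add the point at infinity: total = 21.

#E(F_23) = 21


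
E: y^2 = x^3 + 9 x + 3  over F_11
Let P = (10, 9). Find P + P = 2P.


Doubling: s = (3 x1^2 + a) / (2 y1)
s = (3*10^2 + 9) / (2*9) mod 11 = 8
x3 = s^2 - 2 x1 mod 11 = 8^2 - 2*10 = 0
y3 = s (x1 - x3) - y1 mod 11 = 8 * (10 - 0) - 9 = 5

2P = (0, 5)


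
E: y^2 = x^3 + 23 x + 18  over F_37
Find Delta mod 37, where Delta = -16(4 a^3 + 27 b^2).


4 a^3 + 27 b^2 = 4*23^3 + 27*18^2 = 48668 + 8748 = 57416
Delta = -16 * (57416) = -918656
Delta mod 37 = 17

Delta = 17 (mod 37)


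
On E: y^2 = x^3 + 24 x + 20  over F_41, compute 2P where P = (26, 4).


k = 2 = 10_2 (binary, LSB first: 01)
Double-and-add from P = (26, 4):
  bit 0 = 0: acc unchanged = O
  bit 1 = 1: acc = O + (7, 11) = (7, 11)

2P = (7, 11)


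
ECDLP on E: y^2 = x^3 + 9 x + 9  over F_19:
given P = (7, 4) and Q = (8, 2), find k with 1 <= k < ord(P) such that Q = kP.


Enumerate multiples of P until we hit Q = (8, 2):
  1P = (7, 4)
  2P = (10, 4)
  3P = (2, 15)
  4P = (8, 2)
Match found at i = 4.

k = 4


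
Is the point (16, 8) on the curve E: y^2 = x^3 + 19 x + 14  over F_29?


Check whether y^2 = x^3 + 19 x + 14 (mod 29) for (x, y) = (16, 8).
LHS: y^2 = 8^2 mod 29 = 6
RHS: x^3 + 19 x + 14 = 16^3 + 19*16 + 14 mod 29 = 6
LHS = RHS

Yes, on the curve


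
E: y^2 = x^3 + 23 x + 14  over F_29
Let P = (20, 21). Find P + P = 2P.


Doubling: s = (3 x1^2 + a) / (2 y1)
s = (3*20^2 + 23) / (2*21) mod 29 = 16
x3 = s^2 - 2 x1 mod 29 = 16^2 - 2*20 = 13
y3 = s (x1 - x3) - y1 mod 29 = 16 * (20 - 13) - 21 = 4

2P = (13, 4)


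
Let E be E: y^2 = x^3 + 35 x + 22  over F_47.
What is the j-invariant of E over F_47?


Delta = -16(4 a^3 + 27 b^2) mod 47 = 16
-1728 * (4 a)^3 = -1728 * (4*35)^3 mod 47 = 36
j = 36 * 16^(-1) mod 47 = 14

j = 14 (mod 47)


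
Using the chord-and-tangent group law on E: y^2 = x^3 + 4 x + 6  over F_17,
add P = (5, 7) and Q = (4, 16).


P != Q, so use the chord formula.
s = (y2 - y1) / (x2 - x1) = (9) / (16) mod 17 = 8
x3 = s^2 - x1 - x2 mod 17 = 8^2 - 5 - 4 = 4
y3 = s (x1 - x3) - y1 mod 17 = 8 * (5 - 4) - 7 = 1

P + Q = (4, 1)


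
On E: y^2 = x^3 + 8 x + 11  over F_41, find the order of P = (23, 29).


Compute successive multiples of P until we hit O:
  1P = (23, 29)
  2P = (3, 29)
  3P = (15, 12)
  4P = (12, 20)
  5P = (27, 5)
  6P = (27, 36)
  7P = (12, 21)
  8P = (15, 29)
  ... (continuing to 11P)
  11P = O

ord(P) = 11


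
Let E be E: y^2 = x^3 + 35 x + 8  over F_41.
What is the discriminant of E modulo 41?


4 a^3 + 27 b^2 = 4*35^3 + 27*8^2 = 171500 + 1728 = 173228
Delta = -16 * (173228) = -2771648
Delta mod 41 = 34

Delta = 34 (mod 41)


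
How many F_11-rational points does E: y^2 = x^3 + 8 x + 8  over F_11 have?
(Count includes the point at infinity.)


For each x in F_11, count y with y^2 = x^3 + 8 x + 8 mod 11:
  x = 3: RHS = 4, y in [2, 9]  -> 2 point(s)
  x = 4: RHS = 5, y in [4, 7]  -> 2 point(s)
  x = 7: RHS = 0, y in [0]  -> 1 point(s)
  x = 8: RHS = 1, y in [1, 10]  -> 2 point(s)
Affine points: 7. Add the point at infinity: total = 8.

#E(F_11) = 8


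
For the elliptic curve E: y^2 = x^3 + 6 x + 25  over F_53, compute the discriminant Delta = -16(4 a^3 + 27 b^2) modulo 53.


4 a^3 + 27 b^2 = 4*6^3 + 27*25^2 = 864 + 16875 = 17739
Delta = -16 * (17739) = -283824
Delta mod 53 = 44

Delta = 44 (mod 53)


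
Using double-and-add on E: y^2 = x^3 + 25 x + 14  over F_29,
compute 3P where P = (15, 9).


k = 3 = 11_2 (binary, LSB first: 11)
Double-and-add from P = (15, 9):
  bit 0 = 1: acc = O + (15, 9) = (15, 9)
  bit 1 = 1: acc = (15, 9) + (8, 28) = (11, 5)

3P = (11, 5)


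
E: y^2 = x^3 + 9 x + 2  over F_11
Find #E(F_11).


For each x in F_11, count y with y^2 = x^3 + 9 x + 2 mod 11:
  x = 1: RHS = 1, y in [1, 10]  -> 2 point(s)
  x = 3: RHS = 1, y in [1, 10]  -> 2 point(s)
  x = 4: RHS = 3, y in [5, 6]  -> 2 point(s)
  x = 7: RHS = 1, y in [1, 10]  -> 2 point(s)
  x = 8: RHS = 3, y in [5, 6]  -> 2 point(s)
  x = 9: RHS = 9, y in [3, 8]  -> 2 point(s)
  x = 10: RHS = 3, y in [5, 6]  -> 2 point(s)
Affine points: 14. Add the point at infinity: total = 15.

#E(F_11) = 15


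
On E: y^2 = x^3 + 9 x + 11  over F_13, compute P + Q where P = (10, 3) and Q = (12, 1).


P != Q, so use the chord formula.
s = (y2 - y1) / (x2 - x1) = (11) / (2) mod 13 = 12
x3 = s^2 - x1 - x2 mod 13 = 12^2 - 10 - 12 = 5
y3 = s (x1 - x3) - y1 mod 13 = 12 * (10 - 5) - 3 = 5

P + Q = (5, 5)


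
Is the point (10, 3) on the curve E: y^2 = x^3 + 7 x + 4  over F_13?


Check whether y^2 = x^3 + 7 x + 4 (mod 13) for (x, y) = (10, 3).
LHS: y^2 = 3^2 mod 13 = 9
RHS: x^3 + 7 x + 4 = 10^3 + 7*10 + 4 mod 13 = 8
LHS != RHS

No, not on the curve


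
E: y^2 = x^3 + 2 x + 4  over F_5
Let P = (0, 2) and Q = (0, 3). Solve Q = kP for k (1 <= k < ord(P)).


Enumerate multiples of P until we hit Q = (0, 3):
  1P = (0, 2)
  2P = (4, 1)
  3P = (2, 1)
  4P = (2, 4)
  5P = (4, 4)
  6P = (0, 3)
Match found at i = 6.

k = 6


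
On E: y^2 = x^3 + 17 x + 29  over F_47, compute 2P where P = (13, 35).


Doubling: s = (3 x1^2 + a) / (2 y1)
s = (3*13^2 + 17) / (2*35) mod 47 = 33
x3 = s^2 - 2 x1 mod 47 = 33^2 - 2*13 = 29
y3 = s (x1 - x3) - y1 mod 47 = 33 * (13 - 29) - 35 = 1

2P = (29, 1)


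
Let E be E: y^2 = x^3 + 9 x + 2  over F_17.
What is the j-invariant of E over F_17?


Delta = -16(4 a^3 + 27 b^2) mod 17 = 15
-1728 * (4 a)^3 = -1728 * (4*9)^3 mod 17 = 14
j = 14 * 15^(-1) mod 17 = 10

j = 10 (mod 17)


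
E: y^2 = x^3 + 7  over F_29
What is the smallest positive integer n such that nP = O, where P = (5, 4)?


Compute successive multiples of P until we hit O:
  1P = (5, 4)
  2P = (14, 24)
  3P = (11, 2)
  4P = (26, 3)
  5P = (3, 18)
  6P = (12, 16)
  7P = (25, 28)
  8P = (19, 14)
  ... (continuing to 30P)
  30P = O

ord(P) = 30


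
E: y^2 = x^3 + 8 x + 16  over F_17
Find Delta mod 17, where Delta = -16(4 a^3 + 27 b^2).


4 a^3 + 27 b^2 = 4*8^3 + 27*16^2 = 2048 + 6912 = 8960
Delta = -16 * (8960) = -143360
Delta mod 17 = 1

Delta = 1 (mod 17)


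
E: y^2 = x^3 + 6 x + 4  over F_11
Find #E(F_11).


For each x in F_11, count y with y^2 = x^3 + 6 x + 4 mod 11:
  x = 0: RHS = 4, y in [2, 9]  -> 2 point(s)
  x = 1: RHS = 0, y in [0]  -> 1 point(s)
  x = 3: RHS = 5, y in [4, 7]  -> 2 point(s)
  x = 4: RHS = 4, y in [2, 9]  -> 2 point(s)
  x = 5: RHS = 5, y in [4, 7]  -> 2 point(s)
  x = 6: RHS = 3, y in [5, 6]  -> 2 point(s)
  x = 7: RHS = 4, y in [2, 9]  -> 2 point(s)
  x = 8: RHS = 3, y in [5, 6]  -> 2 point(s)
Affine points: 15. Add the point at infinity: total = 16.

#E(F_11) = 16


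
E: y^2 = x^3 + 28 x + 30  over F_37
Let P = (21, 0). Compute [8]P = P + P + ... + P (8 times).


k = 8 = 1000_2 (binary, LSB first: 0001)
Double-and-add from P = (21, 0):
  bit 0 = 0: acc unchanged = O
  bit 1 = 0: acc unchanged = O
  bit 2 = 0: acc unchanged = O
  bit 3 = 1: acc = O + O = O

8P = O


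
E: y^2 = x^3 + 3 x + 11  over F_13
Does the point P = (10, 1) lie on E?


Check whether y^2 = x^3 + 3 x + 11 (mod 13) for (x, y) = (10, 1).
LHS: y^2 = 1^2 mod 13 = 1
RHS: x^3 + 3 x + 11 = 10^3 + 3*10 + 11 mod 13 = 1
LHS = RHS

Yes, on the curve


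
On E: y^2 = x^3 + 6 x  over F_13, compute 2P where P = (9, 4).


Doubling: s = (3 x1^2 + a) / (2 y1)
s = (3*9^2 + 6) / (2*4) mod 13 = 10
x3 = s^2 - 2 x1 mod 13 = 10^2 - 2*9 = 4
y3 = s (x1 - x3) - y1 mod 13 = 10 * (9 - 4) - 4 = 7

2P = (4, 7)


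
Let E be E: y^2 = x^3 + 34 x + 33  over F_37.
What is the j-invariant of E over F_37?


Delta = -16(4 a^3 + 27 b^2) mod 37 = 33
-1728 * (4 a)^3 = -1728 * (4*34)^3 mod 37 = 10
j = 10 * 33^(-1) mod 37 = 16

j = 16 (mod 37)


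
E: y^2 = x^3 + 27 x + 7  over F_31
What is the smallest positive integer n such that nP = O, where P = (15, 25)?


Compute successive multiples of P until we hit O:
  1P = (15, 25)
  2P = (21, 16)
  3P = (5, 22)
  4P = (30, 17)
  5P = (25, 1)
  6P = (29, 21)
  7P = (1, 2)
  8P = (9, 7)
  ... (continuing to 31P)
  31P = O

ord(P) = 31


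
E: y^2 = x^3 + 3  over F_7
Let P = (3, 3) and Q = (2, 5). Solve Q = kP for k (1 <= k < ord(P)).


Enumerate multiples of P until we hit Q = (2, 5):
  1P = (3, 3)
  2P = (2, 5)
Match found at i = 2.

k = 2


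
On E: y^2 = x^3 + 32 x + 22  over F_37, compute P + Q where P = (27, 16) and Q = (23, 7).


P != Q, so use the chord formula.
s = (y2 - y1) / (x2 - x1) = (28) / (33) mod 37 = 30
x3 = s^2 - x1 - x2 mod 37 = 30^2 - 27 - 23 = 36
y3 = s (x1 - x3) - y1 mod 37 = 30 * (27 - 36) - 16 = 10

P + Q = (36, 10)


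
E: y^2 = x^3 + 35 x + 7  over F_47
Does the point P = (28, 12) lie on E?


Check whether y^2 = x^3 + 35 x + 7 (mod 47) for (x, y) = (28, 12).
LHS: y^2 = 12^2 mod 47 = 3
RHS: x^3 + 35 x + 7 = 28^3 + 35*28 + 7 mod 47 = 3
LHS = RHS

Yes, on the curve


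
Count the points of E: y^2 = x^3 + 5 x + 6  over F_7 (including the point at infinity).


For each x in F_7, count y with y^2 = x^3 + 5 x + 6 mod 7:
  x = 5: RHS = 2, y in [3, 4]  -> 2 point(s)
  x = 6: RHS = 0, y in [0]  -> 1 point(s)
Affine points: 3. Add the point at infinity: total = 4.

#E(F_7) = 4


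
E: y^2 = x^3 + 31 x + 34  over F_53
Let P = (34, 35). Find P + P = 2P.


Doubling: s = (3 x1^2 + a) / (2 y1)
s = (3*34^2 + 31) / (2*35) mod 53 = 25
x3 = s^2 - 2 x1 mod 53 = 25^2 - 2*34 = 27
y3 = s (x1 - x3) - y1 mod 53 = 25 * (34 - 27) - 35 = 34

2P = (27, 34)


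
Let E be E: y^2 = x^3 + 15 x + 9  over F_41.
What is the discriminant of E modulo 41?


4 a^3 + 27 b^2 = 4*15^3 + 27*9^2 = 13500 + 2187 = 15687
Delta = -16 * (15687) = -250992
Delta mod 41 = 10

Delta = 10 (mod 41)


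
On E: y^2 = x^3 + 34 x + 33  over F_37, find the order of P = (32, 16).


Compute successive multiples of P until we hit O:
  1P = (32, 16)
  2P = (22, 25)
  3P = (16, 14)
  4P = (0, 25)
  5P = (26, 17)
  6P = (15, 12)
  7P = (30, 28)
  8P = (11, 6)
  ... (continuing to 39P)
  39P = O

ord(P) = 39


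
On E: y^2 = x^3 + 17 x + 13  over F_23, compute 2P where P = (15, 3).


k = 2 = 10_2 (binary, LSB first: 01)
Double-and-add from P = (15, 3):
  bit 0 = 0: acc unchanged = O
  bit 1 = 1: acc = O + (11, 6) = (11, 6)

2P = (11, 6)


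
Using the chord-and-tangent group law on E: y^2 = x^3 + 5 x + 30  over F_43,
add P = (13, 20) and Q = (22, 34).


P != Q, so use the chord formula.
s = (y2 - y1) / (x2 - x1) = (14) / (9) mod 43 = 35
x3 = s^2 - x1 - x2 mod 43 = 35^2 - 13 - 22 = 29
y3 = s (x1 - x3) - y1 mod 43 = 35 * (13 - 29) - 20 = 22

P + Q = (29, 22)


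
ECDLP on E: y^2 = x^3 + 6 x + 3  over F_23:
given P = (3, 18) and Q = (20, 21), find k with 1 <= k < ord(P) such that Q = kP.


Enumerate multiples of P until we hit Q = (20, 21):
  1P = (3, 18)
  2P = (18, 20)
  3P = (15, 8)
  4P = (14, 18)
  5P = (6, 5)
  6P = (20, 2)
  7P = (2, 0)
  8P = (20, 21)
Match found at i = 8.

k = 8


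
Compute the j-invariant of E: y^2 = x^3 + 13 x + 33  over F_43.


Delta = -16(4 a^3 + 27 b^2) mod 43 = 17
-1728 * (4 a)^3 = -1728 * (4*13)^3 mod 43 = 16
j = 16 * 17^(-1) mod 43 = 6

j = 6 (mod 43)


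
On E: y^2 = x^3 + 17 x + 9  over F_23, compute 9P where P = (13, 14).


k = 9 = 1001_2 (binary, LSB first: 1001)
Double-and-add from P = (13, 14):
  bit 0 = 1: acc = O + (13, 14) = (13, 14)
  bit 1 = 0: acc unchanged = (13, 14)
  bit 2 = 0: acc unchanged = (13, 14)
  bit 3 = 1: acc = (13, 14) + (5, 9) = (0, 20)

9P = (0, 20)


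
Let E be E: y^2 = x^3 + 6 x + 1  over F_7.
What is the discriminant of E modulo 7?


4 a^3 + 27 b^2 = 4*6^3 + 27*1^2 = 864 + 27 = 891
Delta = -16 * (891) = -14256
Delta mod 7 = 3

Delta = 3 (mod 7)


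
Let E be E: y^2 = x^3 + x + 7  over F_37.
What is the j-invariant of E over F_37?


Delta = -16(4 a^3 + 27 b^2) mod 37 = 6
-1728 * (4 a)^3 = -1728 * (4*1)^3 mod 37 = 1
j = 1 * 6^(-1) mod 37 = 31

j = 31 (mod 37)


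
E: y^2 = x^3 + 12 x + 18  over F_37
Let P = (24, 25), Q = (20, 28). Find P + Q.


P != Q, so use the chord formula.
s = (y2 - y1) / (x2 - x1) = (3) / (33) mod 37 = 27
x3 = s^2 - x1 - x2 mod 37 = 27^2 - 24 - 20 = 19
y3 = s (x1 - x3) - y1 mod 37 = 27 * (24 - 19) - 25 = 36

P + Q = (19, 36)


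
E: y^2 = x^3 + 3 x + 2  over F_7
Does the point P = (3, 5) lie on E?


Check whether y^2 = x^3 + 3 x + 2 (mod 7) for (x, y) = (3, 5).
LHS: y^2 = 5^2 mod 7 = 4
RHS: x^3 + 3 x + 2 = 3^3 + 3*3 + 2 mod 7 = 3
LHS != RHS

No, not on the curve


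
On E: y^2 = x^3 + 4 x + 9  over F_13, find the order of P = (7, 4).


Compute successive multiples of P until we hit O:
  1P = (7, 4)
  2P = (0, 3)
  3P = (10, 3)
  4P = (12, 2)
  5P = (3, 10)
  6P = (2, 8)
  7P = (1, 12)
  8P = (1, 1)
  ... (continuing to 15P)
  15P = O

ord(P) = 15


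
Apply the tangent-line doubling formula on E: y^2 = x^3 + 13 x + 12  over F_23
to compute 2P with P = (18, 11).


Doubling: s = (3 x1^2 + a) / (2 y1)
s = (3*18^2 + 13) / (2*11) mod 23 = 4
x3 = s^2 - 2 x1 mod 23 = 4^2 - 2*18 = 3
y3 = s (x1 - x3) - y1 mod 23 = 4 * (18 - 3) - 11 = 3

2P = (3, 3)


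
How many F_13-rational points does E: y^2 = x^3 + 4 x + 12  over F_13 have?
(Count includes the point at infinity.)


For each x in F_13, count y with y^2 = x^3 + 4 x + 12 mod 13:
  x = 0: RHS = 12, y in [5, 8]  -> 2 point(s)
  x = 1: RHS = 4, y in [2, 11]  -> 2 point(s)
  x = 3: RHS = 12, y in [5, 8]  -> 2 point(s)
  x = 4: RHS = 1, y in [1, 12]  -> 2 point(s)
  x = 5: RHS = 1, y in [1, 12]  -> 2 point(s)
  x = 8: RHS = 10, y in [6, 7]  -> 2 point(s)
  x = 9: RHS = 10, y in [6, 7]  -> 2 point(s)
  x = 10: RHS = 12, y in [5, 8]  -> 2 point(s)
  x = 11: RHS = 9, y in [3, 10]  -> 2 point(s)
Affine points: 18. Add the point at infinity: total = 19.

#E(F_13) = 19


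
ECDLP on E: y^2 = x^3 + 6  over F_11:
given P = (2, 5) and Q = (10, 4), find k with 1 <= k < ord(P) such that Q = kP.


Enumerate multiples of P until we hit Q = (10, 4):
  1P = (2, 5)
  2P = (8, 1)
  3P = (10, 4)
Match found at i = 3.

k = 3


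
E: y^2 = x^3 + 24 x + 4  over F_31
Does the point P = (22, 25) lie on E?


Check whether y^2 = x^3 + 24 x + 4 (mod 31) for (x, y) = (22, 25).
LHS: y^2 = 25^2 mod 31 = 5
RHS: x^3 + 24 x + 4 = 22^3 + 24*22 + 4 mod 31 = 20
LHS != RHS

No, not on the curve


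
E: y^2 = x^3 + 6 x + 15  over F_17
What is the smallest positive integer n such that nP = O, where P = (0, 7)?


Compute successive multiples of P until we hit O:
  1P = (0, 7)
  2P = (4, 1)
  3P = (11, 1)
  4P = (7, 3)
  5P = (2, 16)
  6P = (14, 15)
  7P = (12, 8)
  8P = (3, 14)
  ... (continuing to 24P)
  24P = O

ord(P) = 24


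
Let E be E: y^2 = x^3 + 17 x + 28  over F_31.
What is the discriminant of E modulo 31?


4 a^3 + 27 b^2 = 4*17^3 + 27*28^2 = 19652 + 21168 = 40820
Delta = -16 * (40820) = -653120
Delta mod 31 = 19

Delta = 19 (mod 31)


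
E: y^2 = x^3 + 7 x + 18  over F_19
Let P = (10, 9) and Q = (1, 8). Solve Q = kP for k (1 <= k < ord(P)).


Enumerate multiples of P until we hit Q = (1, 8):
  1P = (10, 9)
  2P = (8, 4)
  3P = (12, 5)
  4P = (1, 11)
  5P = (5, 11)
  6P = (11, 18)
  7P = (3, 16)
  8P = (7, 7)
  9P = (13, 8)
  10P = (13, 11)
  11P = (7, 12)
  12P = (3, 3)
  13P = (11, 1)
  14P = (5, 8)
  15P = (1, 8)
Match found at i = 15.

k = 15


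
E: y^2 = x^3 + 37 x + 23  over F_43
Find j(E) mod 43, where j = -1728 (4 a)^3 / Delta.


Delta = -16(4 a^3 + 27 b^2) mod 43 = 38
-1728 * (4 a)^3 = -1728 * (4*37)^3 mod 43 = 39
j = 39 * 38^(-1) mod 43 = 18

j = 18 (mod 43)


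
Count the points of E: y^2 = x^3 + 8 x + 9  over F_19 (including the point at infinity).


For each x in F_19, count y with y^2 = x^3 + 8 x + 9 mod 19:
  x = 0: RHS = 9, y in [3, 16]  -> 2 point(s)
  x = 6: RHS = 7, y in [8, 11]  -> 2 point(s)
  x = 7: RHS = 9, y in [3, 16]  -> 2 point(s)
  x = 10: RHS = 6, y in [5, 14]  -> 2 point(s)
  x = 12: RHS = 9, y in [3, 16]  -> 2 point(s)
  x = 13: RHS = 11, y in [7, 12]  -> 2 point(s)
  x = 17: RHS = 4, y in [2, 17]  -> 2 point(s)
  x = 18: RHS = 0, y in [0]  -> 1 point(s)
Affine points: 15. Add the point at infinity: total = 16.

#E(F_19) = 16


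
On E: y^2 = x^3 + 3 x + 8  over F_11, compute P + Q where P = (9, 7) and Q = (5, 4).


P != Q, so use the chord formula.
s = (y2 - y1) / (x2 - x1) = (8) / (7) mod 11 = 9
x3 = s^2 - x1 - x2 mod 11 = 9^2 - 9 - 5 = 1
y3 = s (x1 - x3) - y1 mod 11 = 9 * (9 - 1) - 7 = 10

P + Q = (1, 10)


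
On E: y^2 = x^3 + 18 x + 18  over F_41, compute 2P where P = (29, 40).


Doubling: s = (3 x1^2 + a) / (2 y1)
s = (3*29^2 + 18) / (2*40) mod 41 = 21
x3 = s^2 - 2 x1 mod 41 = 21^2 - 2*29 = 14
y3 = s (x1 - x3) - y1 mod 41 = 21 * (29 - 14) - 40 = 29

2P = (14, 29)


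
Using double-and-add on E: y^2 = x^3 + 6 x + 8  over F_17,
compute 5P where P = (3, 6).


k = 5 = 101_2 (binary, LSB first: 101)
Double-and-add from P = (3, 6):
  bit 0 = 1: acc = O + (3, 6) = (3, 6)
  bit 1 = 0: acc unchanged = (3, 6)
  bit 2 = 1: acc = (3, 6) + (0, 5) = (16, 1)

5P = (16, 1)


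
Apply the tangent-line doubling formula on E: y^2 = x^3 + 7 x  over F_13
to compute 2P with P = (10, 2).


Doubling: s = (3 x1^2 + a) / (2 y1)
s = (3*10^2 + 7) / (2*2) mod 13 = 2
x3 = s^2 - 2 x1 mod 13 = 2^2 - 2*10 = 10
y3 = s (x1 - x3) - y1 mod 13 = 2 * (10 - 10) - 2 = 11

2P = (10, 11)


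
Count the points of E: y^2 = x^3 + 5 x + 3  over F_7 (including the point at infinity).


For each x in F_7, count y with y^2 = x^3 + 5 x + 3 mod 7:
  x = 1: RHS = 2, y in [3, 4]  -> 2 point(s)
  x = 2: RHS = 0, y in [0]  -> 1 point(s)
  x = 6: RHS = 4, y in [2, 5]  -> 2 point(s)
Affine points: 5. Add the point at infinity: total = 6.

#E(F_7) = 6


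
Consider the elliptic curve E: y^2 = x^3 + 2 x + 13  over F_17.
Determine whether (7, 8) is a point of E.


Check whether y^2 = x^3 + 2 x + 13 (mod 17) for (x, y) = (7, 8).
LHS: y^2 = 8^2 mod 17 = 13
RHS: x^3 + 2 x + 13 = 7^3 + 2*7 + 13 mod 17 = 13
LHS = RHS

Yes, on the curve


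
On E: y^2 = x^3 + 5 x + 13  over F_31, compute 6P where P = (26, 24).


k = 6 = 110_2 (binary, LSB first: 011)
Double-and-add from P = (26, 24):
  bit 0 = 0: acc unchanged = O
  bit 1 = 1: acc = O + (30, 21) = (30, 21)
  bit 2 = 1: acc = (30, 21) + (22, 13) = (11, 29)

6P = (11, 29)


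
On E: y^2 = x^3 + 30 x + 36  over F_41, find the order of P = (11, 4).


Compute successive multiples of P until we hit O:
  1P = (11, 4)
  2P = (28, 27)
  3P = (0, 35)
  4P = (21, 13)
  5P = (34, 4)
  6P = (37, 37)
  7P = (29, 11)
  8P = (40, 28)
  ... (continuing to 39P)
  39P = O

ord(P) = 39


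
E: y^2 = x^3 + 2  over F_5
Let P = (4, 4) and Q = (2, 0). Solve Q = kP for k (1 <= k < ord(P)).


Enumerate multiples of P until we hit Q = (2, 0):
  1P = (4, 4)
  2P = (3, 2)
  3P = (2, 0)
Match found at i = 3.

k = 3


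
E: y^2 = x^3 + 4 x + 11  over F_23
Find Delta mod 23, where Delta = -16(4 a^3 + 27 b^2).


4 a^3 + 27 b^2 = 4*4^3 + 27*11^2 = 256 + 3267 = 3523
Delta = -16 * (3523) = -56368
Delta mod 23 = 5

Delta = 5 (mod 23)


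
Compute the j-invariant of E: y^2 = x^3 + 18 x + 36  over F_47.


Delta = -16(4 a^3 + 27 b^2) mod 47 = 18
-1728 * (4 a)^3 = -1728 * (4*18)^3 mod 47 = 43
j = 43 * 18^(-1) mod 47 = 5

j = 5 (mod 47)


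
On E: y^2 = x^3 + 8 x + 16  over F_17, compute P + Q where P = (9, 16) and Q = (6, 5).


P != Q, so use the chord formula.
s = (y2 - y1) / (x2 - x1) = (6) / (14) mod 17 = 15
x3 = s^2 - x1 - x2 mod 17 = 15^2 - 9 - 6 = 6
y3 = s (x1 - x3) - y1 mod 17 = 15 * (9 - 6) - 16 = 12

P + Q = (6, 12)


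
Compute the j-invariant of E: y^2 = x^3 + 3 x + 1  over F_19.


Delta = -16(4 a^3 + 27 b^2) mod 19 = 6
-1728 * (4 a)^3 = -1728 * (4*3)^3 mod 19 = 18
j = 18 * 6^(-1) mod 19 = 3

j = 3 (mod 19)


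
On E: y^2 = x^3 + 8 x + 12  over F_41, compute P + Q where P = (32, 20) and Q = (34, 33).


P != Q, so use the chord formula.
s = (y2 - y1) / (x2 - x1) = (13) / (2) mod 41 = 27
x3 = s^2 - x1 - x2 mod 41 = 27^2 - 32 - 34 = 7
y3 = s (x1 - x3) - y1 mod 41 = 27 * (32 - 7) - 20 = 40

P + Q = (7, 40)


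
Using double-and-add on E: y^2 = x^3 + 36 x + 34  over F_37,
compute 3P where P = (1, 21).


k = 3 = 11_2 (binary, LSB first: 11)
Double-and-add from P = (1, 21):
  bit 0 = 1: acc = O + (1, 21) = (1, 21)
  bit 1 = 1: acc = (1, 21) + (10, 5) = (15, 8)

3P = (15, 8)


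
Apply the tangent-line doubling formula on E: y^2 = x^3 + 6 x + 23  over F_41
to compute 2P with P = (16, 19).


Doubling: s = (3 x1^2 + a) / (2 y1)
s = (3*16^2 + 6) / (2*19) mod 41 = 29
x3 = s^2 - 2 x1 mod 41 = 29^2 - 2*16 = 30
y3 = s (x1 - x3) - y1 mod 41 = 29 * (16 - 30) - 19 = 26

2P = (30, 26)


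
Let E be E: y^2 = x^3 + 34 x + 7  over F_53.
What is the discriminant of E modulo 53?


4 a^3 + 27 b^2 = 4*34^3 + 27*7^2 = 157216 + 1323 = 158539
Delta = -16 * (158539) = -2536624
Delta mod 53 = 9

Delta = 9 (mod 53)


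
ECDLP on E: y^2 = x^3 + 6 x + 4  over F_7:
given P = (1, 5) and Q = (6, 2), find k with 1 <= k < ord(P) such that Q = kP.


Enumerate multiples of P until we hit Q = (6, 2):
  1P = (1, 5)
  2P = (0, 5)
  3P = (6, 2)
Match found at i = 3.

k = 3


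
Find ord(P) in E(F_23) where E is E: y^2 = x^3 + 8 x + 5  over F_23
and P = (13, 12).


Compute successive multiples of P until we hit O:
  1P = (13, 12)
  2P = (9, 1)
  3P = (10, 2)
  4P = (6, 19)
  5P = (5, 3)
  6P = (21, 2)
  7P = (15, 2)
  8P = (20, 0)
  ... (continuing to 16P)
  16P = O

ord(P) = 16


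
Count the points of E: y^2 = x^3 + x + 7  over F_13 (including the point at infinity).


For each x in F_13, count y with y^2 = x^3 + 1 x + 7 mod 13:
  x = 1: RHS = 9, y in [3, 10]  -> 2 point(s)
  x = 2: RHS = 4, y in [2, 11]  -> 2 point(s)
  x = 4: RHS = 10, y in [6, 7]  -> 2 point(s)
  x = 9: RHS = 4, y in [2, 11]  -> 2 point(s)
  x = 10: RHS = 3, y in [4, 9]  -> 2 point(s)
  x = 11: RHS = 10, y in [6, 7]  -> 2 point(s)
Affine points: 12. Add the point at infinity: total = 13.

#E(F_13) = 13


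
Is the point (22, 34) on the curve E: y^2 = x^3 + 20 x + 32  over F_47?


Check whether y^2 = x^3 + 20 x + 32 (mod 47) for (x, y) = (22, 34).
LHS: y^2 = 34^2 mod 47 = 28
RHS: x^3 + 20 x + 32 = 22^3 + 20*22 + 32 mod 47 = 28
LHS = RHS

Yes, on the curve


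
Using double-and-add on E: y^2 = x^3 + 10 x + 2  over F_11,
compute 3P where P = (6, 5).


k = 3 = 11_2 (binary, LSB first: 11)
Double-and-add from P = (6, 5):
  bit 0 = 1: acc = O + (6, 5) = (6, 5)
  bit 1 = 1: acc = (6, 5) + (8, 0) = (6, 6)

3P = (6, 6)


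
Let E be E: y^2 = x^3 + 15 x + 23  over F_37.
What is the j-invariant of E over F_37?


Delta = -16(4 a^3 + 27 b^2) mod 37 = 27
-1728 * (4 a)^3 = -1728 * (4*15)^3 mod 37 = 8
j = 8 * 27^(-1) mod 37 = 14

j = 14 (mod 37)


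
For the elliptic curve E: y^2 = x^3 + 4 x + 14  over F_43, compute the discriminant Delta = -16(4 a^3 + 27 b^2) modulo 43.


4 a^3 + 27 b^2 = 4*4^3 + 27*14^2 = 256 + 5292 = 5548
Delta = -16 * (5548) = -88768
Delta mod 43 = 27

Delta = 27 (mod 43)


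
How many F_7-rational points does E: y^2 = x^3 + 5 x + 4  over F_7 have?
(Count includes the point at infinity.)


For each x in F_7, count y with y^2 = x^3 + 5 x + 4 mod 7:
  x = 0: RHS = 4, y in [2, 5]  -> 2 point(s)
  x = 2: RHS = 1, y in [1, 6]  -> 2 point(s)
  x = 3: RHS = 4, y in [2, 5]  -> 2 point(s)
  x = 4: RHS = 4, y in [2, 5]  -> 2 point(s)
  x = 5: RHS = 0, y in [0]  -> 1 point(s)
Affine points: 9. Add the point at infinity: total = 10.

#E(F_7) = 10
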